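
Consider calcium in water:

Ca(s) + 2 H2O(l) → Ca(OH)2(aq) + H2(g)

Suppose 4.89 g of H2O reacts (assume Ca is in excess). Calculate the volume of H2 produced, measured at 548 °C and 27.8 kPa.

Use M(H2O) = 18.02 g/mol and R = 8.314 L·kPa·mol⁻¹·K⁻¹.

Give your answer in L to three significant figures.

n(H2O) = 4.890 / 18.02 = 0.2714 mol
n(H2) = (1/2) × 0.2714 = 0.1357 mol
V = nRT/P = 0.1357 × 8.314 × 821.15 / 27.8 = 33.32 L

33.3 L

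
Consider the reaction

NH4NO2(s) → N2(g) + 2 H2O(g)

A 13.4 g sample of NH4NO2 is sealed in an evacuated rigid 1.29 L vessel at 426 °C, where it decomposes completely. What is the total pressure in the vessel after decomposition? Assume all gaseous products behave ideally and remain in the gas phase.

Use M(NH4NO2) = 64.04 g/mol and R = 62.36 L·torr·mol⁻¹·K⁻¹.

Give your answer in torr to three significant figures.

n(NH4NO2) = 13.4 / 64.04 = 0.2092 mol
n(gas produced) = (3/1) × 0.2092 = 0.6276 mol
P = nRT/V = 0.6276 × 62.36 × 699.15 / 1.29 = 21210 torr

21200 torr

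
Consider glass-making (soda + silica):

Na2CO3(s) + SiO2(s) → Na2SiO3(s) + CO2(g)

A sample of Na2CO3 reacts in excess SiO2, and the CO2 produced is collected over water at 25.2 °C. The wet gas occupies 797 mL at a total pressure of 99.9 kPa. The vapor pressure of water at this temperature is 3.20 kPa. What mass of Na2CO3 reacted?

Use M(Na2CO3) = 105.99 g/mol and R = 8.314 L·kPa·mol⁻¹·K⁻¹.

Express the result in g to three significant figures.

3.29 g

P(CO2) = 99.9 − 3.20 = 96.70 kPa
n(CO2) = PV/RT = (96.70 × 0.7970) / (8.314 × 298.35) = 0.03107 mol
n(Na2CO3) = (1/1) × 0.03107 = 0.03107 mol
m(Na2CO3) = 0.03107 × 105.99 = 3.293 g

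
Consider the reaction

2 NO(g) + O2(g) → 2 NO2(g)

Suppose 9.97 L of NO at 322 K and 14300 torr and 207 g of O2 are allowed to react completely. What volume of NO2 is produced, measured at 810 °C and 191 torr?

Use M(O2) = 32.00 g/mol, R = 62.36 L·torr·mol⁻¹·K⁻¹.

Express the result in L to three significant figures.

n(NO) = PV/RT = (14300 × 9.97) / (62.36 × 322) = 7.100 mol
n(O2) = 207 / 32.00 = 6.469 mol
For 7.100 mol NO, stoichiometry requires (1/2) × 7.100 = 3.550 mol O2; 6.469 mol is available, so NO is limiting.
n(NO2) = (2/2) × 7.100 = 7.100 mol
V(NO2) = nRT/P = 7.100 × 62.36 × 1083.15 / 191 = 2511 L

2510 L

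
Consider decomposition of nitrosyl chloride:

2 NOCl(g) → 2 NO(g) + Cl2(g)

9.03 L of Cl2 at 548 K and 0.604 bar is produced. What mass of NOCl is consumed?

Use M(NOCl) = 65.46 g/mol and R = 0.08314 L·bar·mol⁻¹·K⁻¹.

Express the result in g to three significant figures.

15.7 g

n(Cl2) = PV/RT = (0.604 × 9.03) / (0.08314 × 548) = 0.1197 mol
n(NOCl) = (2/1) × 0.1197 = 0.2394 mol
m(NOCl) = 0.2394 × 65.46 = 15.67 g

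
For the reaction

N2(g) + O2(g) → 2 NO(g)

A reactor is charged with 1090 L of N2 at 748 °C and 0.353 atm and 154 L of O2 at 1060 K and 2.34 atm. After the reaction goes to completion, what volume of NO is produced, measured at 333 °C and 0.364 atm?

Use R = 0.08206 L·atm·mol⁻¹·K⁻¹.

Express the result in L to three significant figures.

n(N2) = PV/RT = (0.353 × 1090) / (0.08206 × 1021.15) = 4.592 mol
n(O2) = PV/RT = (2.34 × 154) / (0.08206 × 1060) = 4.143 mol
For 4.592 mol N2, stoichiometry requires (1/1) × 4.592 = 4.592 mol O2; 4.143 mol is available, so O2 is limiting.
n(NO) = (2/1) × 4.143 = 8.286 mol
V(NO) = nRT/P = 8.286 × 0.08206 × 606.15 / 0.364 = 1132 L

1130 L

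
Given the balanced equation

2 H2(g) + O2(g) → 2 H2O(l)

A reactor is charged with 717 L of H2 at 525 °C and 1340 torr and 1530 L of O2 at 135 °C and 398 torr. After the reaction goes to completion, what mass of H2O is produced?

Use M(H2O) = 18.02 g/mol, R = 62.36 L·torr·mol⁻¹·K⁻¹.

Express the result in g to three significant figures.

n(H2) = PV/RT = (1340 × 717) / (62.36 × 798.15) = 19.30 mol
n(O2) = PV/RT = (398 × 1530) / (62.36 × 408.15) = 23.92 mol
For 19.30 mol H2, stoichiometry requires (1/2) × 19.30 = 9.650 mol O2; 23.92 mol is available, so H2 is limiting.
n(H2O) = (2/2) × 19.30 = 19.30 mol
m(H2O) = 19.30 × 18.02 = 347.8 g

348 g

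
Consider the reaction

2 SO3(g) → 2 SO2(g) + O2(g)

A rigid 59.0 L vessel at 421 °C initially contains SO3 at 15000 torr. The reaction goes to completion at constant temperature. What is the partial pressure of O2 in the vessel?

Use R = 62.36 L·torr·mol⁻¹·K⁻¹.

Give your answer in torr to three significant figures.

n(SO3)₀ = PV/RT = (15000 × 59.0) / (62.36 × 694.15) = 20.44 mol
n(O2) = (1/2) × 20.44 = 10.22 mol
P(O2) = nRT/V = 10.22 × 62.36 × 694.15 / 59.0 = 7498 torr

7500 torr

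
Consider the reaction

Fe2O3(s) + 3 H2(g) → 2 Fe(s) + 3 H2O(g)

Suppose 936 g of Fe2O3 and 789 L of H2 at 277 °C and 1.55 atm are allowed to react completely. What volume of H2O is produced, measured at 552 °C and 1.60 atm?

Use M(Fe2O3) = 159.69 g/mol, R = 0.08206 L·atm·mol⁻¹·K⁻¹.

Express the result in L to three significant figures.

n(Fe2O3) = 936 / 159.69 = 5.861 mol
n(H2) = PV/RT = (1.55 × 789) / (0.08206 × 550.15) = 27.09 mol
For 5.861 mol Fe2O3, stoichiometry requires (3/1) × 5.861 = 17.58 mol H2; 27.09 mol is available, so Fe2O3 is limiting.
n(H2O) = (3/1) × 5.861 = 17.58 mol
V(H2O) = nRT/P = 17.58 × 0.08206 × 825.15 / 1.60 = 744.0 L

744 L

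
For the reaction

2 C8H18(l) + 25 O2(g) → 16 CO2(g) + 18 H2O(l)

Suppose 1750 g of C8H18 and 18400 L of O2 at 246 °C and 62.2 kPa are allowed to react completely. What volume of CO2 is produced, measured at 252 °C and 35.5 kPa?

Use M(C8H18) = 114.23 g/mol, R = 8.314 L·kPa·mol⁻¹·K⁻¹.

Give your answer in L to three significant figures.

n(C8H18) = 1750 / 114.23 = 15.32 mol
n(O2) = PV/RT = (62.2 × 18400) / (8.314 × 519.15) = 265.2 mol
For 15.32 mol C8H18, stoichiometry requires (25/2) × 15.32 = 191.5 mol O2; 265.2 mol is available, so C8H18 is limiting.
n(CO2) = (16/2) × 15.32 = 122.6 mol
V(CO2) = nRT/P = 122.6 × 8.314 × 525.15 / 35.5 = 15080 L

15100 L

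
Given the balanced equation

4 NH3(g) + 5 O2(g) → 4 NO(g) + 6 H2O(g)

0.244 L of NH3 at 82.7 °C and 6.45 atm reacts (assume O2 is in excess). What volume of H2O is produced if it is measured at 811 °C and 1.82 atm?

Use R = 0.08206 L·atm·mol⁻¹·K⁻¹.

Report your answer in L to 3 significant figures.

3.95 L

n(NH3) = PV/RT = (6.45 × 0.244) / (0.08206 × 355.85) = 0.05390 mol
n(H2O) = (6/4) × 0.05390 = 0.08085 mol
V = nRT/P = 0.08085 × 0.08206 × 1084.15 / 1.82 = 3.952 L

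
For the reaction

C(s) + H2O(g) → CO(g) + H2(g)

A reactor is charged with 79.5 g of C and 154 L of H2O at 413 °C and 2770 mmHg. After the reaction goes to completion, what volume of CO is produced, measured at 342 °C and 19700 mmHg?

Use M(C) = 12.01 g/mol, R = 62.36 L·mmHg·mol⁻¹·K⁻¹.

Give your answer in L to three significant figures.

12.9 L

n(C) = 79.5 / 12.01 = 6.619 mol
n(H2O) = PV/RT = (2770 × 154) / (62.36 × 686.15) = 9.970 mol
For 6.619 mol C, stoichiometry requires (1/1) × 6.619 = 6.619 mol H2O; 9.970 mol is available, so C is limiting.
n(CO) = (1/1) × 6.619 = 6.619 mol
V(CO) = nRT/P = 6.619 × 62.36 × 615.15 / 19700 = 12.89 L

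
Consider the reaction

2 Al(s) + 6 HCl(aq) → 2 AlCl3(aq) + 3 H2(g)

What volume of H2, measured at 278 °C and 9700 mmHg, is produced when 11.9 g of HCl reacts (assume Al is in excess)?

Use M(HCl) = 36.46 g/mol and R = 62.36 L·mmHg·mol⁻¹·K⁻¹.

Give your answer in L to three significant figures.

n(HCl) = 11.90 / 36.46 = 0.3264 mol
n(H2) = (3/6) × 0.3264 = 0.1632 mol
V = nRT/P = 0.1632 × 62.36 × 551.15 / 9700 = 0.5783 L

0.578 L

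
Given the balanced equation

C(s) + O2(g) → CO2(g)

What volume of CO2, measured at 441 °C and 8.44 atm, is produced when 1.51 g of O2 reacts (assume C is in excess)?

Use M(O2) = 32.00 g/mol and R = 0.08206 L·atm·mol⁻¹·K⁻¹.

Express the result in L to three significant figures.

n(O2) = 1.510 / 32.00 = 0.04719 mol
n(CO2) = (1/1) × 0.04719 = 0.04719 mol
V = nRT/P = 0.04719 × 0.08206 × 714.15 / 8.44 = 0.3277 L

0.328 L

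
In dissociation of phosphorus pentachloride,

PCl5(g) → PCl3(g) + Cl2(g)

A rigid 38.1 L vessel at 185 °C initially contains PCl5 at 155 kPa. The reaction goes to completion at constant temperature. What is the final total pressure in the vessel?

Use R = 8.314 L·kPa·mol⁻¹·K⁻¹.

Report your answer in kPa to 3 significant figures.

Since T and V are fixed, P_final/P_initial = n_final/n_initial = 2/1.
P_final = (2/1) × 155 = 310.0 kPa

310 kPa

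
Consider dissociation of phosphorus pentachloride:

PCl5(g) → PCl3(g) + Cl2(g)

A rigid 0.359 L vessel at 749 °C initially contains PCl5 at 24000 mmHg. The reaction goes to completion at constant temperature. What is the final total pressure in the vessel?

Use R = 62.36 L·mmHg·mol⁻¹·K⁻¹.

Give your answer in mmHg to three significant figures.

At constant T and V, P ∝ n(gas): 1 mol gas → 2 mol gas.
P_final = (2/1) × 24000 = 48000 mmHg

48000 mmHg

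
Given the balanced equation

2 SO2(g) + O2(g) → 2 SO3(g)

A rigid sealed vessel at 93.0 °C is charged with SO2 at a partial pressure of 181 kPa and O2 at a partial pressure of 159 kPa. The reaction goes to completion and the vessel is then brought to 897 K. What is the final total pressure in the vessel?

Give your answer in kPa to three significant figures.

611 kPa

At constant V, partial pressures at 93.0 °C are proportional to moles, so apply stoichiometry directly to pressures.
P(O2) required for 181 kPa of SO2 = (1/2) × 181 = 90.50 kPa; available 159 kPa, so SO2 is limiting.
P(O2) remaining = 159 − (1/2) × 181 = 68.50 kPa
P(gaseous products) = (2)/2 × 181 = 181.0 kPa
P_total at 93.0 °C = 68.50 + 181.0 = 249.5 kPa
Scaling to 897 K: P = 249.5 × 897/366.15 = 611.2 kPa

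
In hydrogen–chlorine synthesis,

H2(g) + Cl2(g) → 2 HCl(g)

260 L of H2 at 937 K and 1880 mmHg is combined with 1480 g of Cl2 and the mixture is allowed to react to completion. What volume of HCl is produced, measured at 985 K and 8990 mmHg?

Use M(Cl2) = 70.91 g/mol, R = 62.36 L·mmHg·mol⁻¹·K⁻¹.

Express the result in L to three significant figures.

n(H2) = PV/RT = (1880 × 260) / (62.36 × 937) = 8.365 mol
n(Cl2) = 1480 / 70.91 = 20.87 mol
For 8.365 mol H2, stoichiometry requires (1/1) × 8.365 = 8.365 mol Cl2; 20.87 mol is available, so H2 is limiting.
n(HCl) = (2/1) × 8.365 = 16.73 mol
V(HCl) = nRT/P = 16.73 × 62.36 × 985 / 8990 = 114.3 L

114 L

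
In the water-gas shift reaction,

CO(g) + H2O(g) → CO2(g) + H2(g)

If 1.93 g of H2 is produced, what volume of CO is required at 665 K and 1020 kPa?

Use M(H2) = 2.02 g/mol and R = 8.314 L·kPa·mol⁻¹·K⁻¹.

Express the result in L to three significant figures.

5.18 L

n(H2) = 1.930 / 2.02 = 0.9554 mol
n(CO) = (1/1) × 0.9554 = 0.9554 mol
V = nRT/P = 0.9554 × 8.314 × 665 / 1020 = 5.179 L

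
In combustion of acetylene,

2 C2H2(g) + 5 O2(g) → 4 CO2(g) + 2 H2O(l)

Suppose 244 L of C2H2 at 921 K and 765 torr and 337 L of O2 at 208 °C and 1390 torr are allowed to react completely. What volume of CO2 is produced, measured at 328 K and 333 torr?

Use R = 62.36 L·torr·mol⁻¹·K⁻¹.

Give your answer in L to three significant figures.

399 L

n(C2H2) = PV/RT = (765 × 244) / (62.36 × 921) = 3.250 mol
n(O2) = PV/RT = (1390 × 337) / (62.36 × 481.15) = 15.61 mol
For 3.250 mol C2H2, stoichiometry requires (5/2) × 3.250 = 8.125 mol O2; 15.61 mol is available, so C2H2 is limiting.
n(CO2) = (4/2) × 3.250 = 6.500 mol
V(CO2) = nRT/P = 6.500 × 62.36 × 328 / 333 = 399.3 L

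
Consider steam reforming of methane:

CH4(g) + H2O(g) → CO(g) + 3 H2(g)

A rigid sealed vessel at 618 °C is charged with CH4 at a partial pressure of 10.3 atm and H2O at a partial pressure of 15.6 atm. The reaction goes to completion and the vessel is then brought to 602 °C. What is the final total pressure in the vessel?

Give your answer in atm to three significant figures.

At constant V, partial pressures at 618 °C are proportional to moles, so apply stoichiometry directly to pressures.
P(H2O) required for 10.3 atm of CH4 = (1/1) × 10.3 = 10.30 atm; available 15.6 atm, so CH4 is limiting.
P(H2O) remaining = 15.6 − (1/1) × 10.3 = 5.300 atm
P(gaseous products) = (1+3)/1 × 10.3 = 41.20 atm
P_total at 618 °C = 5.300 + 41.20 = 46.50 atm
Scaling to 602 °C: P = 46.50 × 875.15/891.15 = 45.67 atm

45.7 atm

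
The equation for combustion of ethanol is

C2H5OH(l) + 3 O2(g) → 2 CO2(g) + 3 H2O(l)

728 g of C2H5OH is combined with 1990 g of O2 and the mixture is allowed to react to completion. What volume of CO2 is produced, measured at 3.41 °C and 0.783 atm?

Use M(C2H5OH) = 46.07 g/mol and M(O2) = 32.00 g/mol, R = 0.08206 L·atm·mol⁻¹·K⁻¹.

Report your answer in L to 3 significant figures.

n(C2H5OH) = 728 / 46.07 = 15.80 mol
n(O2) = 1990 / 32.00 = 62.19 mol
For 15.80 mol C2H5OH, stoichiometry requires (3/1) × 15.80 = 47.40 mol O2; 62.19 mol is available, so C2H5OH is limiting.
n(CO2) = (2/1) × 15.80 = 31.60 mol
V(CO2) = nRT/P = 31.60 × 0.08206 × 276.56 / 0.783 = 915.9 L

916 L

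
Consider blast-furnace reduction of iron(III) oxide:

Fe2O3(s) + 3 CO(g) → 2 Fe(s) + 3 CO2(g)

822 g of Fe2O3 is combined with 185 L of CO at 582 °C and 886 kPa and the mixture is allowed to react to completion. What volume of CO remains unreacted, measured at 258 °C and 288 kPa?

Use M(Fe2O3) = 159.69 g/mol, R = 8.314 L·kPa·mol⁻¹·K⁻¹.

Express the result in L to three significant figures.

n(Fe2O3) = 822 / 159.69 = 5.147 mol
n(CO) = PV/RT = (886 × 185) / (8.314 × 855.15) = 23.05 mol
For 5.147 mol Fe2O3, stoichiometry requires (3/1) × 5.147 = 15.44 mol CO; 23.05 mol is available, so Fe2O3 is limiting.
n(CO) consumed = (3/1) × 5.147 = 15.44 mol; remaining = 23.05 − 15.44 = 7.610 mol
V(CO) = nRT/P = 7.610 × 8.314 × 531.15 / 288 = 116.7 L

117 L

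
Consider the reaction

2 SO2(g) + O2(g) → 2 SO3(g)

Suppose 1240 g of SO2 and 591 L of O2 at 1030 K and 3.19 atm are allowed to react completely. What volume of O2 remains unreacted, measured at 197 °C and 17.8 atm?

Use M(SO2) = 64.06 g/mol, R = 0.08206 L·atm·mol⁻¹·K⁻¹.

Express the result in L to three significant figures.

27.4 L

n(SO2) = 1240 / 64.06 = 19.36 mol
n(O2) = PV/RT = (3.19 × 591) / (0.08206 × 1030) = 22.31 mol
For 19.36 mol SO2, stoichiometry requires (1/2) × 19.36 = 9.680 mol O2; 22.31 mol is available, so SO2 is limiting.
n(O2) consumed = (1/2) × 19.36 = 9.680 mol; remaining = 22.31 − 9.680 = 12.63 mol
V(O2) = nRT/P = 12.63 × 0.08206 × 470.15 / 17.8 = 27.37 L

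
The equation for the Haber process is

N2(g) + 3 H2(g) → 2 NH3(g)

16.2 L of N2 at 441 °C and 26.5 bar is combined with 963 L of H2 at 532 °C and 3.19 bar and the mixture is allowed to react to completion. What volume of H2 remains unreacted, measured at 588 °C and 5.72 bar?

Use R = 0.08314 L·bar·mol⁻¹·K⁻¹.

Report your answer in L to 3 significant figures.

n(N2) = PV/RT = (26.5 × 16.2) / (0.08314 × 714.15) = 7.230 mol
n(H2) = PV/RT = (3.19 × 963) / (0.08314 × 805.15) = 45.89 mol
For 7.230 mol N2, stoichiometry requires (3/1) × 7.230 = 21.69 mol H2; 45.89 mol is available, so N2 is limiting.
n(H2) consumed = (3/1) × 7.230 = 21.69 mol; remaining = 45.89 − 21.69 = 24.20 mol
V(H2) = nRT/P = 24.20 × 0.08314 × 861.15 / 5.72 = 302.9 L

303 L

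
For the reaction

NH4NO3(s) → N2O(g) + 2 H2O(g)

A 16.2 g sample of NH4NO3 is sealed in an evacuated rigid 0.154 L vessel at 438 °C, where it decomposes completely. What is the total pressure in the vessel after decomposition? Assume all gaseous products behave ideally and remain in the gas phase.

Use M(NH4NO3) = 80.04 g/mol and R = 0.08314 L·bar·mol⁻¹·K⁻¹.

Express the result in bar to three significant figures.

n(NH4NO3) = 16.2 / 80.04 = 0.2024 mol
n(gas produced) = (3/1) × 0.2024 = 0.6072 mol
P = nRT/V = 0.6072 × 0.08314 × 711.15 / 0.154 = 233.1 bar

233 bar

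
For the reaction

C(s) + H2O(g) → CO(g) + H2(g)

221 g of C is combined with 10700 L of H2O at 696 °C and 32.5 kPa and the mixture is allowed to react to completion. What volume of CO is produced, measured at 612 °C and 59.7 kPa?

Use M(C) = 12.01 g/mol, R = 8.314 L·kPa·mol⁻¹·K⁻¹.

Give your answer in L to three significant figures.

2270 L

n(C) = 221 / 12.01 = 18.40 mol
n(H2O) = PV/RT = (32.5 × 10700) / (8.314 × 969.15) = 43.16 mol
For 18.40 mol C, stoichiometry requires (1/1) × 18.40 = 18.40 mol H2O; 43.16 mol is available, so C is limiting.
n(CO) = (1/1) × 18.40 = 18.40 mol
V(CO) = nRT/P = 18.40 × 8.314 × 885.15 / 59.7 = 2268 L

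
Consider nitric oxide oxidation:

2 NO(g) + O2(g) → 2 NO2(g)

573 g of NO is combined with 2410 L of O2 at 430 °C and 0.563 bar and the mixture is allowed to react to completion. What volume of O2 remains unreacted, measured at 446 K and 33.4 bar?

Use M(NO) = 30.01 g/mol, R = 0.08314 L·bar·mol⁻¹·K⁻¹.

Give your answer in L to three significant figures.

n(NO) = 573 / 30.01 = 19.09 mol
n(O2) = PV/RT = (0.563 × 2410) / (0.08314 × 703.15) = 23.21 mol
For 19.09 mol NO, stoichiometry requires (1/2) × 19.09 = 9.545 mol O2; 23.21 mol is available, so NO is limiting.
n(O2) consumed = (1/2) × 19.09 = 9.545 mol; remaining = 23.21 − 9.545 = 13.67 mol
V(O2) = nRT/P = 13.67 × 0.08314 × 446 / 33.4 = 15.18 L

15.2 L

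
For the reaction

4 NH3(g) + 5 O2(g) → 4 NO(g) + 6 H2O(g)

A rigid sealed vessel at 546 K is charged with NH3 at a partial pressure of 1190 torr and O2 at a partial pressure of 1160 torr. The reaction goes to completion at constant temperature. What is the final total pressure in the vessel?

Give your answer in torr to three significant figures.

At constant V, partial pressures at 546 K are proportional to moles, so apply stoichiometry directly to pressures.
P(O2) required for 1190 torr of NH3 = (5/4) × 1190 = 1488 torr; available 1160 torr, so O2 is limiting.
P(NH3) remaining = 1190 − (4/5) × 1160 = 262.0 torr
P(gaseous products) = (4+6)/5 × 1160 = 2320 torr
P_total at 546 K = 262.0 + 2320 = 2582 torr

2580 torr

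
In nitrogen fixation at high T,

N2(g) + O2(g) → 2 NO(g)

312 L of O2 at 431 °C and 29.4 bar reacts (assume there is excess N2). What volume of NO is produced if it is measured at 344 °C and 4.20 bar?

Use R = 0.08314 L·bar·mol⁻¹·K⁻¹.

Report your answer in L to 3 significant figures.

3830 L

n(O2) = PV/RT = (29.4 × 312) / (0.08314 × 704.15) = 156.7 mol
n(NO) = (2/1) × 156.7 = 313.4 mol
V = nRT/P = 313.4 × 0.08314 × 617.15 / 4.20 = 3829 L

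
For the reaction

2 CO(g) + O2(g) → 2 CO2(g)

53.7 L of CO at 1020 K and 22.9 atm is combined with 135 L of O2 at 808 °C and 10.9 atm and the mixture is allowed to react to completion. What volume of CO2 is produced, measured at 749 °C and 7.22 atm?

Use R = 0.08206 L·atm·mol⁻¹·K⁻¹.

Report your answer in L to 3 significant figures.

171 L

n(CO) = PV/RT = (22.9 × 53.7) / (0.08206 × 1020) = 14.69 mol
n(O2) = PV/RT = (10.9 × 135) / (0.08206 × 1081.15) = 16.59 mol
For 14.69 mol CO, stoichiometry requires (1/2) × 14.69 = 7.345 mol O2; 16.59 mol is available, so CO is limiting.
n(CO2) = (2/2) × 14.69 = 14.69 mol
V(CO2) = nRT/P = 14.69 × 0.08206 × 1022.15 / 7.22 = 170.7 L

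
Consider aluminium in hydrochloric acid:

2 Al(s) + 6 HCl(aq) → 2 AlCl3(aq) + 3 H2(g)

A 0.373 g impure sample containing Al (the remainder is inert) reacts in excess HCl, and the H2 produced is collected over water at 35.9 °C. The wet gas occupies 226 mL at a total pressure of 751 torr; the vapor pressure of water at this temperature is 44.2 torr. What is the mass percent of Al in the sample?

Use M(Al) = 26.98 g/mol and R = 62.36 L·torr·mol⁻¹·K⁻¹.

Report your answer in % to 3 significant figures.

P(H2) = 751 − 44.2 = 706.8 torr
n(H2) = PV/RT = (706.8 × 0.2260) / (62.36 × 309.05) = 0.008288 mol
n(Al) = (2/3) × 0.008288 = 0.005525 mol
m(Al) = 0.005525 × 26.98 = 0.1491 g
%Al = 0.1491 / 0.373 × 100 = 39.97%

40.0 %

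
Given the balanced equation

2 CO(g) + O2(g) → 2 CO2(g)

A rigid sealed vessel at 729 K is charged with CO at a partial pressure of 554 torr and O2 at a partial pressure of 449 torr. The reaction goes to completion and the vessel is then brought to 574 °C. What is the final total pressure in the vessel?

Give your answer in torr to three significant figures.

844 torr

At constant V, partial pressures at 729 K are proportional to moles, so apply stoichiometry directly to pressures.
P(O2) required for 554 torr of CO = (1/2) × 554 = 277.0 torr; available 449 torr, so CO is limiting.
P(O2) remaining = 449 − (1/2) × 554 = 172.0 torr
P(gaseous products) = (2)/2 × 554 = 554.0 torr
P_total at 729 K = 172.0 + 554.0 = 726.0 torr
Scaling to 574 °C: P = 726.0 × 847.15/729 = 843.7 torr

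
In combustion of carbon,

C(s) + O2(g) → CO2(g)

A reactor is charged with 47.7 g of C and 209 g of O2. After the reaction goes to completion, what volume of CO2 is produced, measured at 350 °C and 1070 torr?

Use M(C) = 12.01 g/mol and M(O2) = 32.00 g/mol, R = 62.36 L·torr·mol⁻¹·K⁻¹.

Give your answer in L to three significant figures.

144 L

n(C) = 47.7 / 12.01 = 3.972 mol
n(O2) = 209 / 32.00 = 6.531 mol
For 3.972 mol C, stoichiometry requires (1/1) × 3.972 = 3.972 mol O2; 6.531 mol is available, so C is limiting.
n(CO2) = (1/1) × 3.972 = 3.972 mol
V(CO2) = nRT/P = 3.972 × 62.36 × 623.15 / 1070 = 144.3 L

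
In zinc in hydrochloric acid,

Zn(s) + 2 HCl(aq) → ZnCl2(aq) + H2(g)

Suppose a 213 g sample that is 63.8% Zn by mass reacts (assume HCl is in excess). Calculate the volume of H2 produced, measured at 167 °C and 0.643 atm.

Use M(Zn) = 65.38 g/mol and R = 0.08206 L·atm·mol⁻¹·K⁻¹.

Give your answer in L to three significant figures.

117 L

mass of Zn = 213 × 63.8/100 = 135.9 g
n(Zn) = 135.9 / 65.38 = 2.079 mol
n(H2) = (1/1) × 2.079 = 2.079 mol
V = nRT/P = 2.079 × 0.08206 × 440.15 / 0.643 = 116.8 L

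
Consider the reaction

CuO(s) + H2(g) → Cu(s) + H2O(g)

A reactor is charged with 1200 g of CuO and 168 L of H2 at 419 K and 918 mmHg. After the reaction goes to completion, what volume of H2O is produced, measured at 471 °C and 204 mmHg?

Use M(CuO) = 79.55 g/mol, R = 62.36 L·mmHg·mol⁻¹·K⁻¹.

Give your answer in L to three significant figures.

n(CuO) = 1200 / 79.55 = 15.08 mol
n(H2) = PV/RT = (918 × 168) / (62.36 × 419) = 5.902 mol
For 15.08 mol CuO, stoichiometry requires (1/1) × 15.08 = 15.08 mol H2; 5.902 mol is available, so H2 is limiting.
n(H2O) = (1/1) × 5.902 = 5.902 mol
V(H2O) = nRT/P = 5.902 × 62.36 × 744.15 / 204 = 1343 L

1340 L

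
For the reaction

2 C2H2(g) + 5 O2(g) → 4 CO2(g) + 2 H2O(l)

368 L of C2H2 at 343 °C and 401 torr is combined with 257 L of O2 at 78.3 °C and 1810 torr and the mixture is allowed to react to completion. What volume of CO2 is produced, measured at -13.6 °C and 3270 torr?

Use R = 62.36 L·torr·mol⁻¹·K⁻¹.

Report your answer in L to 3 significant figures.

38.0 L

n(C2H2) = PV/RT = (401 × 368) / (62.36 × 616.15) = 3.841 mol
n(O2) = PV/RT = (1810 × 257) / (62.36 × 351.45) = 21.22 mol
For 3.841 mol C2H2, stoichiometry requires (5/2) × 3.841 = 9.603 mol O2; 21.22 mol is available, so C2H2 is limiting.
n(CO2) = (4/2) × 3.841 = 7.682 mol
V(CO2) = nRT/P = 7.682 × 62.36 × 259.55 / 3270 = 38.02 L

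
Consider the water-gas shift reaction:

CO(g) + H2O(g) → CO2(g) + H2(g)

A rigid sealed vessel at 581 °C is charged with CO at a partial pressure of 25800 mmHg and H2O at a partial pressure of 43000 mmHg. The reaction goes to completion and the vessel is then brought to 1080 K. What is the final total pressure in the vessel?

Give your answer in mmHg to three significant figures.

At constant V, partial pressures at 581 °C are proportional to moles, so apply stoichiometry directly to pressures.
P(H2O) required for 25800 mmHg of CO = (1/1) × 25800 = 25800 mmHg; available 43000 mmHg, so CO is limiting.
P(H2O) remaining = 43000 − (1/1) × 25800 = 17200 mmHg
P(gaseous products) = (1+1)/1 × 25800 = 51600 mmHg
P_total at 581 °C = 17200 + 51600 = 68800 mmHg
Scaling to 1080 K: P = 68800 × 1080/854.15 = 86990 mmHg

87000 mmHg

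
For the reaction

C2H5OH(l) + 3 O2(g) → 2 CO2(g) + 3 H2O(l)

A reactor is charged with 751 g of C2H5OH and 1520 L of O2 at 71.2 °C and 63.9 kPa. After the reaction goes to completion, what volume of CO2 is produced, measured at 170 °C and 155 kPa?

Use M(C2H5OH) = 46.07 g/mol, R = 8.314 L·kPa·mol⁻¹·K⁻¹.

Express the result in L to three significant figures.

538 L

n(C2H5OH) = 751 / 46.07 = 16.30 mol
n(O2) = PV/RT = (63.9 × 1520) / (8.314 × 344.35) = 33.93 mol
For 16.30 mol C2H5OH, stoichiometry requires (3/1) × 16.30 = 48.90 mol O2; 33.93 mol is available, so O2 is limiting.
n(CO2) = (2/3) × 33.93 = 22.62 mol
V(CO2) = nRT/P = 22.62 × 8.314 × 443.15 / 155 = 537.7 L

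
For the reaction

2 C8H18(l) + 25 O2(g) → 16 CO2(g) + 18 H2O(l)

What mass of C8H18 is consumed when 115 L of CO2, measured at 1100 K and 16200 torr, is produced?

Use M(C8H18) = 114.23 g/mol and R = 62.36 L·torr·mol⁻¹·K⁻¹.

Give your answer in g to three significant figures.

n(CO2) = PV/RT = (16200 × 115) / (62.36 × 1100) = 27.16 mol
n(C8H18) = (2/16) × 27.16 = 3.395 mol
m(C8H18) = 3.395 × 114.23 = 387.8 g

388 g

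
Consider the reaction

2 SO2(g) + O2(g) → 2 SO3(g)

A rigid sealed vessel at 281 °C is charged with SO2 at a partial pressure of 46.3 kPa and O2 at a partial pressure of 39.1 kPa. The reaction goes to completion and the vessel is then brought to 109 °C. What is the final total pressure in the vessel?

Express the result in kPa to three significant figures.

42.9 kPa

Because the vessel is rigid and T is held at 281 °C, work the stoichiometry in partial pressures (P_i = n_iRT/V).
P(O2) required for 46.3 kPa of SO2 = (1/2) × 46.3 = 23.15 kPa; available 39.1 kPa, so SO2 is limiting.
P(O2) remaining = 39.1 − (1/2) × 46.3 = 15.95 kPa
P(gaseous products) = (2)/2 × 46.3 = 46.30 kPa
P_total at 281 °C = 15.95 + 46.30 = 62.25 kPa
Scaling to 109 °C: P = 62.25 × 382.15/554.15 = 42.93 kPa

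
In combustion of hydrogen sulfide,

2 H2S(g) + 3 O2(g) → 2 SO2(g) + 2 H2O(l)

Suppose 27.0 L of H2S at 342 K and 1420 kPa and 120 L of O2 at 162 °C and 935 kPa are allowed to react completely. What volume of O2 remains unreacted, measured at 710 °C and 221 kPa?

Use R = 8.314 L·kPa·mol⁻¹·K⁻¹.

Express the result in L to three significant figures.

n(H2S) = PV/RT = (1420 × 27.0) / (8.314 × 342) = 13.48 mol
n(O2) = PV/RT = (935 × 120) / (8.314 × 435.15) = 31.01 mol
For 13.48 mol H2S, stoichiometry requires (3/2) × 13.48 = 20.22 mol O2; 31.01 mol is available, so H2S is limiting.
n(O2) consumed = (3/2) × 13.48 = 20.22 mol; remaining = 31.01 − 20.22 = 10.79 mol
V(O2) = nRT/P = 10.79 × 8.314 × 983.15 / 221 = 399.1 L

399 L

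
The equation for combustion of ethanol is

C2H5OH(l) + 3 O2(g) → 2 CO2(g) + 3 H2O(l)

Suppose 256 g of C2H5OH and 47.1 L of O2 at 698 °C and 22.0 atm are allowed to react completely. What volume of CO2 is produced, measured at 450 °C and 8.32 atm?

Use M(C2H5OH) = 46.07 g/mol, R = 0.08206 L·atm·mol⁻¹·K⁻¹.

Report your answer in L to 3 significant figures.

61.8 L

n(C2H5OH) = 256 / 46.07 = 5.557 mol
n(O2) = PV/RT = (22.0 × 47.1) / (0.08206 × 971.15) = 13.00 mol
For 5.557 mol C2H5OH, stoichiometry requires (3/1) × 5.557 = 16.67 mol O2; 13.00 mol is available, so O2 is limiting.
n(CO2) = (2/3) × 13.00 = 8.667 mol
V(CO2) = nRT/P = 8.667 × 0.08206 × 723.15 / 8.32 = 61.82 L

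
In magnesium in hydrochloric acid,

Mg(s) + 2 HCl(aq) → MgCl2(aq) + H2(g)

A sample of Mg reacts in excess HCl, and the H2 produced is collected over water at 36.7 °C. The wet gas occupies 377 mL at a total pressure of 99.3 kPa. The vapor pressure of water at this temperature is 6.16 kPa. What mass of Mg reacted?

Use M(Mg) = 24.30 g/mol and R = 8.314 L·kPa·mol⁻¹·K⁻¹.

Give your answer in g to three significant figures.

0.331 g

P(H2) = 99.3 − 6.16 = 93.14 kPa
n(H2) = PV/RT = (93.14 × 0.3770) / (8.314 × 309.85) = 0.01363 mol
n(Mg) = (1/1) × 0.01363 = 0.01363 mol
m(Mg) = 0.01363 × 24.30 = 0.3312 g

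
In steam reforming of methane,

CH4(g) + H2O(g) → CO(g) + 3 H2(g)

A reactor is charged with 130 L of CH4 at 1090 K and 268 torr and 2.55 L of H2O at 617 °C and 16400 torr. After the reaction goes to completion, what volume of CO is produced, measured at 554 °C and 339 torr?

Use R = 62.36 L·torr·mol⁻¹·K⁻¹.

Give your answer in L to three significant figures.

n(CH4) = PV/RT = (268 × 130) / (62.36 × 1090) = 0.5126 mol
n(H2O) = PV/RT = (16400 × 2.55) / (62.36 × 890.15) = 0.7534 mol
For 0.5126 mol CH4, stoichiometry requires (1/1) × 0.5126 = 0.5126 mol H2O; 0.7534 mol is available, so CH4 is limiting.
n(CO) = (1/1) × 0.5126 = 0.5126 mol
V(CO) = nRT/P = 0.5126 × 62.36 × 827.15 / 339 = 78.00 L

78.0 L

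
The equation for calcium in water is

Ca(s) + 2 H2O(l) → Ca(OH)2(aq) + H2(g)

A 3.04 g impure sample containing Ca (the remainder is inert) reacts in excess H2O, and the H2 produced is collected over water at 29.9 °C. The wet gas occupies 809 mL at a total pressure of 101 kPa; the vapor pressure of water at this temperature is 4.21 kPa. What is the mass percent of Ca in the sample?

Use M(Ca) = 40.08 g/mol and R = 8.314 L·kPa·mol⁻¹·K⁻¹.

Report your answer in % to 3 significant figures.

P(H2) = 101 − 4.21 = 96.79 kPa
n(H2) = PV/RT = (96.79 × 0.8090) / (8.314 × 303.05) = 0.03108 mol
n(Ca) = (1/1) × 0.03108 = 0.03108 mol
m(Ca) = 0.03108 × 40.08 = 1.246 g
%Ca = 1.246 / 3.04 × 100 = 40.99%

41.0 %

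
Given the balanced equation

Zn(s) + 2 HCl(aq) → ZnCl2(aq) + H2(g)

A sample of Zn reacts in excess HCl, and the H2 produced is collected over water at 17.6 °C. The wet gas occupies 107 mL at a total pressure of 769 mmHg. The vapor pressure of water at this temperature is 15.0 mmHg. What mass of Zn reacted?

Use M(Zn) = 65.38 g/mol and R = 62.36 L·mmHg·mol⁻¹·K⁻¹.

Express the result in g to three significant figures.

0.291 g

P(H2) = 769 − 15.0 = 754.0 mmHg
n(H2) = PV/RT = (754.0 × 0.1070) / (62.36 × 290.75) = 0.004450 mol
n(Zn) = (1/1) × 0.004450 = 0.004450 mol
m(Zn) = 0.004450 × 65.38 = 0.2909 g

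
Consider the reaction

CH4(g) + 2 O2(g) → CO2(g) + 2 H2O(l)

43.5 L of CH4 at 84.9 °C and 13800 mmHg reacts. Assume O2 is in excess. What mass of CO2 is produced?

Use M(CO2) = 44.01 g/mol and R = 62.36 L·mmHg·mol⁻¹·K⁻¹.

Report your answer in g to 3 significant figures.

1180 g

n(CH4) = PV/RT = (13800 × 43.5) / (62.36 × 358.05) = 26.89 mol
n(CO2) = (1/1) × 26.89 = 26.89 mol
m(CO2) = 26.89 × 44.01 = 1183 g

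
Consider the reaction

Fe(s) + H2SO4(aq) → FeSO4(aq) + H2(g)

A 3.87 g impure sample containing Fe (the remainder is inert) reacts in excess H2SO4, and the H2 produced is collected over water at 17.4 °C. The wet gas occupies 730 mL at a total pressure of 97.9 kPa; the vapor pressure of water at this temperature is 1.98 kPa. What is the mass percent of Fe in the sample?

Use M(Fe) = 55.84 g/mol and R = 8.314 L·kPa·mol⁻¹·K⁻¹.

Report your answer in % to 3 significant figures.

P(H2) = 97.9 − 1.98 = 95.92 kPa
n(H2) = PV/RT = (95.92 × 0.7300) / (8.314 × 290.55) = 0.02899 mol
n(Fe) = (1/1) × 0.02899 = 0.02899 mol
m(Fe) = 0.02899 × 55.84 = 1.619 g
%Fe = 1.619 / 3.87 × 100 = 41.83%

41.8 %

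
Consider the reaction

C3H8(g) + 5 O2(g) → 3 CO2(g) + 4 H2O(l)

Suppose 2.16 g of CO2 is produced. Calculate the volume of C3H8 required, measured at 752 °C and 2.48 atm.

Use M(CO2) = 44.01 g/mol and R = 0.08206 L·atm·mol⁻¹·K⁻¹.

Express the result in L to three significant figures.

0.555 L

n(CO2) = 2.160 / 44.01 = 0.04908 mol
n(C3H8) = (1/3) × 0.04908 = 0.01636 mol
V = nRT/P = 0.01636 × 0.08206 × 1025.15 / 2.48 = 0.5549 L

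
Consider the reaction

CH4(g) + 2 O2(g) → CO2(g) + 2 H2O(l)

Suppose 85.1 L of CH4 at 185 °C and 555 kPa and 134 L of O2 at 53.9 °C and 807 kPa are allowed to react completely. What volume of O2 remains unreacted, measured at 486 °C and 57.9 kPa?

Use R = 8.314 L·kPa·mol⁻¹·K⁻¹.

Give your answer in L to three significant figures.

n(CH4) = PV/RT = (555 × 85.1) / (8.314 × 458.15) = 12.40 mol
n(O2) = PV/RT = (807 × 134) / (8.314 × 327.05) = 39.77 mol
For 12.40 mol CH4, stoichiometry requires (2/1) × 12.40 = 24.80 mol O2; 39.77 mol is available, so CH4 is limiting.
n(O2) consumed = (2/1) × 12.40 = 24.80 mol; remaining = 39.77 − 24.80 = 14.97 mol
V(O2) = nRT/P = 14.97 × 8.314 × 759.15 / 57.9 = 1632 L

1630 L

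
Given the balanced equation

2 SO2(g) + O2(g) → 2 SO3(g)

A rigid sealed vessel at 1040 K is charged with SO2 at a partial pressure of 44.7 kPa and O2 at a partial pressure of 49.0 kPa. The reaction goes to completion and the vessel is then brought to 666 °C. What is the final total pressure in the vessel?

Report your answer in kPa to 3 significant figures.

With V and T fixed, P_i ∝ n_i, so the mole ratios apply directly to partial pressures at 1040 K.
P(O2) required for 44.7 kPa of SO2 = (1/2) × 44.7 = 22.35 kPa; available 49.0 kPa, so SO2 is limiting.
P(O2) remaining = 49.0 − (1/2) × 44.7 = 26.65 kPa
P(gaseous products) = (2)/2 × 44.7 = 44.70 kPa
P_total at 1040 K = 26.65 + 44.70 = 71.35 kPa
Scaling to 666 °C: P = 71.35 × 939.15/1040 = 64.43 kPa

64.4 kPa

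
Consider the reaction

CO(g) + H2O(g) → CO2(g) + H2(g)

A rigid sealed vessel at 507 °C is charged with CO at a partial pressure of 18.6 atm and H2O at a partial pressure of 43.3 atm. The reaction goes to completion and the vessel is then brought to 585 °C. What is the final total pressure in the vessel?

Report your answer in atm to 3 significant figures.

With V and T fixed, P_i ∝ n_i, so the mole ratios apply directly to partial pressures at 507 °C.
P(H2O) required for 18.6 atm of CO = (1/1) × 18.6 = 18.60 atm; available 43.3 atm, so CO is limiting.
P(H2O) remaining = 43.3 − (1/1) × 18.6 = 24.70 atm
P(gaseous products) = (1+1)/1 × 18.6 = 37.20 atm
P_total at 507 °C = 24.70 + 37.20 = 61.90 atm
Scaling to 585 °C: P = 61.90 × 858.15/780.15 = 68.09 atm

68.1 atm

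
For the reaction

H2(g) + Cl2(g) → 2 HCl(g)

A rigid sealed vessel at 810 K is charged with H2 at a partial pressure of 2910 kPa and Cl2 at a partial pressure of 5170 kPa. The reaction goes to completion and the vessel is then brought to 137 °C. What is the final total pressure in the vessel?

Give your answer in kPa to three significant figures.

Because the vessel is rigid and T is held at 810 K, work the stoichiometry in partial pressures (P_i = n_iRT/V).
P(Cl2) required for 2910 kPa of H2 = (1/1) × 2910 = 2910 kPa; available 5170 kPa, so H2 is limiting.
P(Cl2) remaining = 5170 − (1/1) × 2910 = 2260 kPa
P(gaseous products) = (2)/1 × 2910 = 5820 kPa
P_total at 810 K = 2260 + 5820 = 8080 kPa
Scaling to 137 °C: P = 8080 × 410.15/810 = 4091 kPa

4090 kPa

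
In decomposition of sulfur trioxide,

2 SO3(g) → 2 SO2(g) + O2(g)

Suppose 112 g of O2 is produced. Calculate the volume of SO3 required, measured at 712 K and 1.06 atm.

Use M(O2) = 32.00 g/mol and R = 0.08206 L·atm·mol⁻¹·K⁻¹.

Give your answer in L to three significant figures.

386 L

n(O2) = 112.0 / 32.00 = 3.500 mol
n(SO3) = (2/1) × 3.500 = 7.000 mol
V = nRT/P = 7.000 × 0.08206 × 712 / 1.06 = 385.8 L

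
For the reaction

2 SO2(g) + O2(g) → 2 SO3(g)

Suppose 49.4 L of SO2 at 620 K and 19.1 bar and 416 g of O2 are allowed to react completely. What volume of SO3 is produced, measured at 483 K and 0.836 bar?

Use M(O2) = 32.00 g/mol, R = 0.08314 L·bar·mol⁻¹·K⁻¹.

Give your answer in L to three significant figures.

n(SO2) = PV/RT = (19.1 × 49.4) / (0.08314 × 620) = 18.30 mol
n(O2) = 416 / 32.00 = 13.00 mol
For 18.30 mol SO2, stoichiometry requires (1/2) × 18.30 = 9.150 mol O2; 13.00 mol is available, so SO2 is limiting.
n(SO3) = (2/2) × 18.30 = 18.30 mol
V(SO3) = nRT/P = 18.30 × 0.08314 × 483 / 0.836 = 879.0 L

879 L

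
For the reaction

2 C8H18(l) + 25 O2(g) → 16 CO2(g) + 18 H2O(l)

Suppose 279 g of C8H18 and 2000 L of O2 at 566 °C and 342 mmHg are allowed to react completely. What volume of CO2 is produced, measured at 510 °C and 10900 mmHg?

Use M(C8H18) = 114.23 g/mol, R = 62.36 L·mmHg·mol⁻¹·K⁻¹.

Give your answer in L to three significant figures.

n(C8H18) = 279 / 114.23 = 2.442 mol
n(O2) = PV/RT = (342 × 2000) / (62.36 × 839.15) = 13.07 mol
For 2.442 mol C8H18, stoichiometry requires (25/2) × 2.442 = 30.53 mol O2; 13.07 mol is available, so O2 is limiting.
n(CO2) = (16/25) × 13.07 = 8.365 mol
V(CO2) = nRT/P = 8.365 × 62.36 × 783.15 / 10900 = 37.48 L

37.5 L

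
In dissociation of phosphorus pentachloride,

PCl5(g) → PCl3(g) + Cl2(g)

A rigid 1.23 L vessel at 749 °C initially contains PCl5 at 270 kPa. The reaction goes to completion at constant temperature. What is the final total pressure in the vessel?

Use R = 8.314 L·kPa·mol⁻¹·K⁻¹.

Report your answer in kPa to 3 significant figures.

Since T and V are fixed, P_final/P_initial = n_final/n_initial = 2/1.
P_final = (2/1) × 270 = 540.0 kPa

540 kPa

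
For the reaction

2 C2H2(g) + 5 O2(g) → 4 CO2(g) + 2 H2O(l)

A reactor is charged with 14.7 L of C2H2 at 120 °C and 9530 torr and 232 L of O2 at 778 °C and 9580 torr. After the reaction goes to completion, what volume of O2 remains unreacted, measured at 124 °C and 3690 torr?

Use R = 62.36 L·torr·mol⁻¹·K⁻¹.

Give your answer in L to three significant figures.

132 L

n(C2H2) = PV/RT = (9530 × 14.7) / (62.36 × 393.15) = 5.714 mol
n(O2) = PV/RT = (9580 × 232) / (62.36 × 1051.15) = 33.91 mol
For 5.714 mol C2H2, stoichiometry requires (5/2) × 5.714 = 14.29 mol O2; 33.91 mol is available, so C2H2 is limiting.
n(O2) consumed = (5/2) × 5.714 = 14.29 mol; remaining = 33.91 − 14.29 = 19.62 mol
V(O2) = nRT/P = 19.62 × 62.36 × 397.15 / 3690 = 131.7 L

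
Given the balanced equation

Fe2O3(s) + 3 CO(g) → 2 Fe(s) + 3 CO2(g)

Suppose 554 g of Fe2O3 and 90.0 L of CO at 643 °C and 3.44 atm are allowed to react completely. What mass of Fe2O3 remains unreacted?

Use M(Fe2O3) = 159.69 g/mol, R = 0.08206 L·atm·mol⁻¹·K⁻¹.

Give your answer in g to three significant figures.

335 g

n(Fe2O3) = 554 / 159.69 = 3.469 mol
n(CO) = PV/RT = (3.44 × 90.0) / (0.08206 × 916.15) = 4.118 mol
For 3.469 mol Fe2O3, stoichiometry requires (3/1) × 3.469 = 10.41 mol CO; 4.118 mol is available, so CO is limiting.
n(Fe2O3) consumed = (1/3) × 4.118 = 1.373 mol; remaining = 3.469 − 1.373 = 2.096 mol
m(Fe2O3) = 2.096 × 159.69 = 334.7 g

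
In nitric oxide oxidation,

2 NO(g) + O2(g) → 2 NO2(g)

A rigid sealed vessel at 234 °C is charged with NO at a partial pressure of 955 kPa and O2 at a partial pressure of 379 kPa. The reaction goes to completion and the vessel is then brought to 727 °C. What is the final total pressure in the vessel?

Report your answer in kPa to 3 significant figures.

Because the vessel is rigid and T is held at 234 °C, work the stoichiometry in partial pressures (P_i = n_iRT/V).
P(O2) required for 955 kPa of NO = (1/2) × 955 = 477.5 kPa; available 379 kPa, so O2 is limiting.
P(NO) remaining = 955 − (2/1) × 379 = 197.0 kPa
P(gaseous products) = (2)/1 × 379 = 758.0 kPa
P_total at 234 °C = 197.0 + 758.0 = 955.0 kPa
Scaling to 727 °C: P = 955.0 × 1000.15/507.15 = 1883 kPa

1880 kPa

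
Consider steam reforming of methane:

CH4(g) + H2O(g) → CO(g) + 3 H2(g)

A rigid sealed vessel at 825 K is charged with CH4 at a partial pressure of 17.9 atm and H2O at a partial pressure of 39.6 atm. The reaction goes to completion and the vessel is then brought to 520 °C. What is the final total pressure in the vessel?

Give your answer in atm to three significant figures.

Because the vessel is rigid and T is held at 825 K, work the stoichiometry in partial pressures (P_i = n_iRT/V).
P(H2O) required for 17.9 atm of CH4 = (1/1) × 17.9 = 17.90 atm; available 39.6 atm, so CH4 is limiting.
P(H2O) remaining = 39.6 − (1/1) × 17.9 = 21.70 atm
P(gaseous products) = (1+3)/1 × 17.9 = 71.60 atm
P_total at 825 K = 21.70 + 71.60 = 93.30 atm
Scaling to 520 °C: P = 93.30 × 793.15/825 = 89.70 atm

89.7 atm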